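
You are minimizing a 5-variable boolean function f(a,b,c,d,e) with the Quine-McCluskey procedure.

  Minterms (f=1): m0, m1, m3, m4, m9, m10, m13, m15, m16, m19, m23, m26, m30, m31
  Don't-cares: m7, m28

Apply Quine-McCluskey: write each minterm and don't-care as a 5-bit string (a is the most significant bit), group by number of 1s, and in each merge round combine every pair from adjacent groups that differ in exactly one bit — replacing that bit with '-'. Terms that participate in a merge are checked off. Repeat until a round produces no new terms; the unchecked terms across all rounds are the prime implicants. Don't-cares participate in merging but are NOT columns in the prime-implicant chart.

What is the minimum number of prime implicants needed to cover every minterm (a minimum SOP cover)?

7

size-2^0 implicants → 00000(✓)  00001(✓)  00011(✓)  00100(✓)  00111(✓)  01001(✓)  01010(✓)  01101(✓)  01111(✓)  10000(✓)  10011(✓)  10111(✓)  11010(✓)  11100(✓)  11110(✓)  11111(✓)
size-2^1 implicants → -0000  -0011(✓)  -0111(✓)  -1010  -1111(✓)  0-001  0-111(✓)  00-00  00-11(✓)  000-1  0000-  01-01  011-1  1-111(✓)  10-11(✓)  11-10  111-0  1111-
size-2^2 implicants → --111  -0-11
Unchecked terms (primes): --111, -0-11, -0000, -1010, 0-001, 00-00, 000-1, 0000-, 01-01, 011-1, 11-10, 111-0, 1111-
Minterm coverage:
  m0 ⊆ -0000,00-00,0000-
  m1 ⊆ 0-001,000-1,0000-
  m3 ⊆ -0-11,000-1
  m4 ⊆ 00-00 [E]
  m9 ⊆ 0-001,01-01
  m10 ⊆ -1010 [E]
  m13 ⊆ 01-01,011-1
  m15 ⊆ --111,011-1
  m16 ⊆ -0000 [E]
  m19 ⊆ -0-11 [E]
  m23 ⊆ --111,-0-11
  m26 ⊆ -1010,11-10
  m30 ⊆ 11-10,111-0,1111-
  m31 ⊆ --111,1111-
E = {-0-11, -0000, -1010, 00-00}
Petrick residual → 0-001, 011-1, 1111-
Cover = b'de + b'c'd'e' + bc'de' + a'c'd'e + a'b'd'e' + a'bce + abcd  |cover|=7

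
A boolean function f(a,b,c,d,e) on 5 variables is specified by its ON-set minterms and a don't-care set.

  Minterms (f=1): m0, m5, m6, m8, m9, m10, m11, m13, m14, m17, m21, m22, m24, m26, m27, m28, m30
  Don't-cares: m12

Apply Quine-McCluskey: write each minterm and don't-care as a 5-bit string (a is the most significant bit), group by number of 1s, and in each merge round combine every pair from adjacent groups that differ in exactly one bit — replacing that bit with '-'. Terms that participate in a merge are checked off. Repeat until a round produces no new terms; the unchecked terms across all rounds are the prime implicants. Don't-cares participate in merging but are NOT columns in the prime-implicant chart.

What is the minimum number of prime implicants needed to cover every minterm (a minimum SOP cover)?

size-2^0 implicants → 00000(✓)  00101(✓)  00110(✓)  01000(✓)  01001(✓)  01010(✓)  01011(✓)  01100(✓)  01101(✓)  01110(✓)  10001(✓)  10101(✓)  10110(✓)  11000(✓)  11010(✓)  11011(✓)  11100(✓)  11110(✓)
size-2^1 implicants → -0101  -0110(✓)  -1000(✓)  -1010(✓)  -1011(✓)  -1100(✓)  -1110(✓)  0-000  0-101  0-110(✓)  01-00(✓)  01-01(✓)  01-10(✓)  010-0(✓)  010-1(✓)  0100-(✓)  0101-(✓)  011-0(✓)  0110-(✓)  1-110(✓)  10-01  11-00(✓)  11-10(✓)  110-0(✓)  1101-(✓)  111-0(✓)
size-2^2 implicants → --110  -1-00(✓)  -1-10(✓)  -10-0(✓)  -101-  -11-0(✓)  01--0(✓)  01-0-  010--  11--0(✓)
size-2^3 implicants → -1--0
Unchecked terms (primes): --110, -0101, -1--0, -101-, 0-000, 0-101, 01-0-, 010--, 10-01
Minterm coverage:
  m0 ⊆ 0-000 [E]
  m5 ⊆ -0101,0-101
  m6 ⊆ --110 [E]
  m8 ⊆ -1--0,0-000,01-0-,010--
  m9 ⊆ 01-0-,010--
  m10 ⊆ -1--0,-101-,010--
  m11 ⊆ -101-,010--
  m13 ⊆ 0-101,01-0-
  m14 ⊆ --110,-1--0
  m17 ⊆ 10-01 [E]
  m21 ⊆ -0101,10-01
  m22 ⊆ --110 [E]
  m24 ⊆ -1--0 [E]
  m26 ⊆ -1--0,-101-
  m27 ⊆ -101- [E]
  m28 ⊆ -1--0 [E]
  m30 ⊆ --110,-1--0
E = {--110, -1--0, -101-, 0-000, 10-01}
Petrick residual → -0101, 01-0-
Cover = cde' + b'cd'e + be' + bc'd + a'c'd'e' + a'bd' + ab'd'e  |cover|=7

7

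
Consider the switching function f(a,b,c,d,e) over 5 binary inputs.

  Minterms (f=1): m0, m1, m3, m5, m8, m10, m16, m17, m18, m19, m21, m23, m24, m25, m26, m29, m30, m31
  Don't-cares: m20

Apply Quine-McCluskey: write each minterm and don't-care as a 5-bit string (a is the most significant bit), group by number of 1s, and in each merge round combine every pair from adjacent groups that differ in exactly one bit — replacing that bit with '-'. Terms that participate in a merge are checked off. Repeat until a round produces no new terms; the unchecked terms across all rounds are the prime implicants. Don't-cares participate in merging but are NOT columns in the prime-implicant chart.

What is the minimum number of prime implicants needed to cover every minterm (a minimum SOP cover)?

[col 0] 00000*, 00001*, 00011*, 00101*, 01000*, 01010*, 10000*, 10001*, 10010*, 10011*, 10100*, 10101*, 10111*, 11000*, 11001*, 11010*, 11101*, 11110*, 11111*
[col 1] -0000*, -0001*, -0011*, -0101*, -1000*, -1010*, 0-000*, 00-01*, 000-1*, 0000-*, 010-0*, 1-000*, 1-001*, 1-010*, 1-101*, 1-111*, 10-00*, 10-01*, 10-11*, 100-0*, 100-1*, 1000-*, 1001-*, 101-1*, 1010-*, 11-01*, 11-10, 110-0*, 1100-*, 111-1*, 1111-
[col 2] --000, -0-01, -00-1, -000-, -10-0, 1--01, 1-0-0, 1-00-, 1-1-1, 10--1, 10-0-, 100--
Prime implicants: --000, -0-01, -00-1, -000-, -10-0, 1--01, 1-0-0, 1-00-, 1-1-1, 10--1, 10-0-, 100--, 11-10, 1111-
PI chart (minterm → PIs covering it):
  0 | --000,-000-
  1 | -0-01,-00-1,-000-
  3 | -00-1  (sole → essential)
  5 | -0-01  (sole → essential)
  8 | --000,-10-0
  10 | -10-0  (sole → essential)
  16 | --000,-000-,1-0-0,1-00-,10-0-,100--
  17 | -0-01,-00-1,-000-,1--01,1-00-,10--1,10-0-,100--
  18 | 1-0-0,100--
  19 | -00-1,10--1,100--
  21 | -0-01,1--01,1-1-1,10--1,10-0-
  23 | 1-1-1,10--1
  24 | --000,-10-0,1-0-0,1-00-
  25 | 1--01,1-00-
  26 | -10-0,1-0-0,11-10
  29 | 1--01,1-1-1
  30 | 11-10,1111-
  31 | 1-1-1,1111-
Essential prime implicants: -0-01, -00-1, -10-0
Petrick residual → --000, 1--01, 1-0-0, 1-1-1, 11-10
Minimum SOP uses 8 PIs: c'd'e' + b'd'e + b'c'e + bc'e' + ad'e + ac'e' + ace + abde'

8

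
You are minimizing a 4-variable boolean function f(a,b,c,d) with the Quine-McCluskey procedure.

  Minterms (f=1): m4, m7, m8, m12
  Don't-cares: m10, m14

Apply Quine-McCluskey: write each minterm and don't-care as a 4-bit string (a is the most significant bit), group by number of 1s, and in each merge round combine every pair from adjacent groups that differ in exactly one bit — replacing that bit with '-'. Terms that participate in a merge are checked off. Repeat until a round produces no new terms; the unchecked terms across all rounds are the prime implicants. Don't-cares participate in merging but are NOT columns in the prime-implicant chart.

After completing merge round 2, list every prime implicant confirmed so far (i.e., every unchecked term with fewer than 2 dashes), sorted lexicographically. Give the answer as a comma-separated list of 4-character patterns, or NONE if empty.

-100, 0111

size-2^0 implicants → 0100(✓)  0111  1000(✓)  1010(✓)  1100(✓)  1110(✓)
size-2^1 implicants → -100  1-00(✓)  1-10(✓)  10-0(✓)  11-0(✓)
size-2^2 implicants → 1--0
Unchecked terms (primes): -100, 0111, 1--0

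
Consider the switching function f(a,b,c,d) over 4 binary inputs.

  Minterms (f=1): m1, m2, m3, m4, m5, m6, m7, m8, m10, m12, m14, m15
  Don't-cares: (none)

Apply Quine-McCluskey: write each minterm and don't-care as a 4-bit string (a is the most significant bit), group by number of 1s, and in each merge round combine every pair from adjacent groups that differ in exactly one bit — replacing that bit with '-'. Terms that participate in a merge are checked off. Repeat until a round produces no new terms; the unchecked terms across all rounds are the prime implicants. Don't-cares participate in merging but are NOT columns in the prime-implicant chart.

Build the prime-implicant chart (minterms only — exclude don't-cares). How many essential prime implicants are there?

3

[col 0] 0001*, 0010*, 0011*, 0100*, 0101*, 0110*, 0111*, 1000*, 1010*, 1100*, 1110*, 1111*
[col 1] -010*, -100*, -110*, -111*, 0-01*, 0-10*, 0-11*, 00-1*, 001-*, 01-0*, 01-1*, 010-*, 011-*, 1-00*, 1-10*, 10-0*, 11-0*, 111-*
[col 2] --10, -1-0, -11-, 0--1, 0-1-, 01--, 1--0
Prime implicants: --10, -1-0, -11-, 0--1, 0-1-, 01--, 1--0
PI chart (minterm → PIs covering it):
  1 | 0--1  (sole → essential)
  2 | --10,0-1-
  3 | 0--1,0-1-
  4 | -1-0,01--
  5 | 0--1,01--
  6 | --10,-1-0,-11-,0-1-,01--
  7 | -11-,0--1,0-1-,01--
  8 | 1--0  (sole → essential)
  10 | --10,1--0
  12 | -1-0,1--0
  14 | --10,-1-0,-11-,1--0
  15 | -11-  (sole → essential)
Essential prime implicants: -11-, 0--1, 1--0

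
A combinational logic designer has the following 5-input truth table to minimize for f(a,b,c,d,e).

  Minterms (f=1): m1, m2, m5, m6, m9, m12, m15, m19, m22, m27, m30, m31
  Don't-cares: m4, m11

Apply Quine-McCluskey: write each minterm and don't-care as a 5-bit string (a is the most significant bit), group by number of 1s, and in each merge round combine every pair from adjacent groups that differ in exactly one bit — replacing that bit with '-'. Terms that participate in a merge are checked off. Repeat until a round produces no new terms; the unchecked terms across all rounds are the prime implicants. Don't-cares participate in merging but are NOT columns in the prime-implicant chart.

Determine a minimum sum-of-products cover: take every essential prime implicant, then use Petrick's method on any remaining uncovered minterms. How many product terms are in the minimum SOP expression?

7

Round 0: 00001✓ 00010✓ 00100✓ 00101✓ 00110✓ 01001✓ 01011✓ 01100✓ 01111✓ 10011✓ 10110✓ 11011✓ 11110✓ 11111✓
Round 1: -0110 -1011✓ -1111✓ 0-001 0-100 00-01 00-10 001-0 0010- 01-11✓ 010-1 1-011 1-110 11-11✓ 1111-
Round 2: -1-11
PIs = {-0110, -1-11, 0-001, 0-100, 00-01, 00-10, 001-0, 0010-, 010-1, 1-011, 1-110, 1111-}
Coverage chart:
  m1: 0-001,00-01
  m2: 00-10 ←essential
  m5: 00-01,0010-
  m6: -0110,00-10,001-0
  m9: 0-001,010-1
  m12: 0-100 ←essential
  m15: -1-11 ←essential
  m19: 1-011 ←essential
  m22: -0110,1-110
  m27: -1-11,1-011
  m30: 1-110,1111-
  m31: -1-11,1111-
Essential: -1-11, 0-100, 00-10, 1-011
Petrick residual → 0-001, 00-01, 1-110
Min cover (7 terms): bde + a'c'd'e + a'cd'e' + a'b'd'e + a'b'de' + ac'de + acde'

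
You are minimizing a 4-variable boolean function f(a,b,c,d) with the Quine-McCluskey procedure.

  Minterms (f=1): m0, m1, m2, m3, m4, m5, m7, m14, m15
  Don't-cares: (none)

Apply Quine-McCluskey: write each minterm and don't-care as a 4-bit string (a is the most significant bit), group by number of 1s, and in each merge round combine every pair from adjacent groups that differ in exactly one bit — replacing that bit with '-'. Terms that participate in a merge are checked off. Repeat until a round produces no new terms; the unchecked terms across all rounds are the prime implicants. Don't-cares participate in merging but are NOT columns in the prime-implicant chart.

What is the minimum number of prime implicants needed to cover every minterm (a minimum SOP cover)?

4

Round 0: 0000✓ 0001✓ 0010✓ 0011✓ 0100✓ 0101✓ 0111✓ 1110✓ 1111✓
Round 1: -111 0-00✓ 0-01✓ 0-11✓ 00-0✓ 00-1✓ 000-✓ 001-✓ 01-1✓ 010-✓ 111-
Round 2: 0--1 0-0- 00--
PIs = {-111, 0--1, 0-0-, 00--, 111-}
Coverage chart:
  m0: 0-0-,00--
  m1: 0--1,0-0-,00--
  m2: 00-- ←essential
  m3: 0--1,00--
  m4: 0-0- ←essential
  m5: 0--1,0-0-
  m7: -111,0--1
  m14: 111- ←essential
  m15: -111,111-
Essential: 0-0-, 00--, 111-
Petrick residual → -111
Min cover (4 terms): bcd + a'c' + a'b' + abc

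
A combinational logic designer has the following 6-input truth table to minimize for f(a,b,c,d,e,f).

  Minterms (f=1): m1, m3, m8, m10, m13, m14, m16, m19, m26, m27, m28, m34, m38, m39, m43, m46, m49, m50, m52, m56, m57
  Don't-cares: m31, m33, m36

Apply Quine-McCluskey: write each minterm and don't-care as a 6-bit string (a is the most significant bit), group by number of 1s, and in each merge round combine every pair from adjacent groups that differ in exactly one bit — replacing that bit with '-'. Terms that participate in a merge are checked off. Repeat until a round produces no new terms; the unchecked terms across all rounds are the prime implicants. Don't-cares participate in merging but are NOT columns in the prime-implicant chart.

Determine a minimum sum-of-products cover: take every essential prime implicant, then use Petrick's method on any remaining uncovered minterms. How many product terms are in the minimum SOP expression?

14

size-2^0 implicants → 000001(✓)  000011(✓)  001000(✓)  001010(✓)  001101  001110(✓)  010000  010011(✓)  011010(✓)  011011(✓)  011100  011111(✓)  100001(✓)  100010(✓)  100100(✓)  100110(✓)  100111(✓)  101011  101110(✓)  110001(✓)  110010(✓)  110100(✓)  111000(✓)  111001(✓)
size-2^1 implicants → -00001  -01110  0-0011  0-1010  0000-1  001-10  0010-0  01-011  011-11  01101-  1-0001  1-0010  1-0100  10-110  100-10  1001-0  10011-  11-001  11100-
Unchecked terms (primes): -00001, -01110, 0-0011, 0-1010, 0000-1, 001-10, 0010-0, 001101, 01-011, 010000, 011-11, 01101-, 011100, 1-0001, 1-0010, 1-0100, 10-110, 100-10, 1001-0, 10011-, 101011, 11-001, 11100-
Minterm coverage:
  m1 ⊆ -00001,0000-1
  m3 ⊆ 0-0011,0000-1
  m8 ⊆ 0010-0 [E]
  m10 ⊆ 0-1010,001-10,0010-0
  m13 ⊆ 001101 [E]
  m14 ⊆ -01110,001-10
  m16 ⊆ 010000 [E]
  m19 ⊆ 0-0011,01-011
  m26 ⊆ 0-1010,01101-
  m27 ⊆ 01-011,011-11,01101-
  m28 ⊆ 011100 [E]
  m34 ⊆ 1-0010,100-10
  m38 ⊆ 10-110,100-10,1001-0,10011-
  m39 ⊆ 10011- [E]
  m43 ⊆ 101011 [E]
  m46 ⊆ -01110,10-110
  m49 ⊆ 1-0001,11-001
  m50 ⊆ 1-0010 [E]
  m52 ⊆ 1-0100 [E]
  m56 ⊆ 11100- [E]
  m57 ⊆ 11-001,11100-
E = {0010-0, 001101, 010000, 011100, 1-0010, 1-0100, 10011-, 101011, 11100-}
Petrick residual → -00001, -01110, 0-0011, 01101-, 1-0001
Cover = b'c'd'e'f + b'cdef' + a'c'd'ef + a'b'cd'f' + a'b'cde'f + a'bc'd'e'f' + a'bcd'e + a'bcde'f' + ac'd'e'f + ac'd'ef' + ac'de'f' + ab'c'de + ab'cd'ef + abcd'e'  |cover|=14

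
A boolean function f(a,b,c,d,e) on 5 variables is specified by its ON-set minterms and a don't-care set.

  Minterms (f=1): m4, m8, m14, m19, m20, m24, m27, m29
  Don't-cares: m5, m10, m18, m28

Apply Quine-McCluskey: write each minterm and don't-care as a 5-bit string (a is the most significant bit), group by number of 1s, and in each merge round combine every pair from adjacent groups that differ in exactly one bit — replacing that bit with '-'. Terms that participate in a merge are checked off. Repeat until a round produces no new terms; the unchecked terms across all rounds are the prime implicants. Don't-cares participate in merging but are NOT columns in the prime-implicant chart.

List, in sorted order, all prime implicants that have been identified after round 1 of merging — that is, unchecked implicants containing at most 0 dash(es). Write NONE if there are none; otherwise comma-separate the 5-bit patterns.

[col 0] 00100*, 00101*, 01000*, 01010*, 01110*, 10010*, 10011*, 10100*, 11000*, 11011*, 11100*, 11101*
[col 1] -0100, -1000, 0010-, 01-10, 010-0, 1-011, 1-100, 1001-, 11-00, 1110-
Prime implicants: -0100, -1000, 0010-, 01-10, 010-0, 1-011, 1-100, 1001-, 11-00, 1110-

NONE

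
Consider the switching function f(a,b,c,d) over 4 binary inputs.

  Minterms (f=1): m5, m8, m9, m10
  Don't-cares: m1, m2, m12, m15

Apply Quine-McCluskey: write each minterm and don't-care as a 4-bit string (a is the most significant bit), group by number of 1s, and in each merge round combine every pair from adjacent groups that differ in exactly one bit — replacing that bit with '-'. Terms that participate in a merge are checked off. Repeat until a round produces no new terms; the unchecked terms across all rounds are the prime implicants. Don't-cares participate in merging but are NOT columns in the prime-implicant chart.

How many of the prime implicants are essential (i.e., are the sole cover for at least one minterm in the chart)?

1

[col 0] 0001*, 0010*, 0101*, 1000*, 1001*, 1010*, 1100*, 1111
[col 1] -001, -010, 0-01, 1-00, 10-0, 100-
Prime implicants: -001, -010, 0-01, 1-00, 10-0, 100-, 1111
PI chart (minterm → PIs covering it):
  5 | 0-01  (sole → essential)
  8 | 1-00,10-0,100-
  9 | -001,100-
  10 | -010,10-0
Essential prime implicants: 0-01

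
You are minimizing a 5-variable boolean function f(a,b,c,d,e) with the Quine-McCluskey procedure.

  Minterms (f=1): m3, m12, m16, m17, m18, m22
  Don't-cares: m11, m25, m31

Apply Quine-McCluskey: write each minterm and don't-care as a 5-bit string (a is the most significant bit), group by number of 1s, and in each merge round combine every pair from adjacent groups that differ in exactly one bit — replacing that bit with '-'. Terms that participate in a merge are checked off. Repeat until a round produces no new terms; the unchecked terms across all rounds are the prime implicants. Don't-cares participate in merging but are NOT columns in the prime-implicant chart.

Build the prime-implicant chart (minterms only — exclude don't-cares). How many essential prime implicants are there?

size-2^0 implicants → 00011(✓)  01011(✓)  01100  10000(✓)  10001(✓)  10010(✓)  10110(✓)  11001(✓)  11111
size-2^1 implicants → 0-011  1-001  10-10  100-0  1000-
Unchecked terms (primes): 0-011, 01100, 1-001, 10-10, 100-0, 1000-, 11111
Minterm coverage:
  m3 ⊆ 0-011 [E]
  m12 ⊆ 01100 [E]
  m16 ⊆ 100-0,1000-
  m17 ⊆ 1-001,1000-
  m18 ⊆ 10-10,100-0
  m22 ⊆ 10-10 [E]
E = {0-011, 01100, 10-10}

3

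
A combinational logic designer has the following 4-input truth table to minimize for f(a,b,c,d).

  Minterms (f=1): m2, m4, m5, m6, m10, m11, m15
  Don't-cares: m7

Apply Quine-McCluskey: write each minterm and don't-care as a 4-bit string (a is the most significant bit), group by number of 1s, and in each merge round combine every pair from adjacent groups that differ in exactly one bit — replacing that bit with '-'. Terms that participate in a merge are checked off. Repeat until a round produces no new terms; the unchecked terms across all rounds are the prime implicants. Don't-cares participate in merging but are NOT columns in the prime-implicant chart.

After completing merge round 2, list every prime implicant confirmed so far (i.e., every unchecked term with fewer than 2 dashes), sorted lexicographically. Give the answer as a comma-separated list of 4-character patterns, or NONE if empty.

Round 0: 0010✓ 0100✓ 0101✓ 0110✓ 0111✓ 1010✓ 1011✓ 1111✓
Round 1: -010 -111 0-10 01-0✓ 01-1✓ 010-✓ 011-✓ 1-11 101-
Round 2: 01--
PIs = {-010, -111, 0-10, 01--, 1-11, 101-}

-010, -111, 0-10, 1-11, 101-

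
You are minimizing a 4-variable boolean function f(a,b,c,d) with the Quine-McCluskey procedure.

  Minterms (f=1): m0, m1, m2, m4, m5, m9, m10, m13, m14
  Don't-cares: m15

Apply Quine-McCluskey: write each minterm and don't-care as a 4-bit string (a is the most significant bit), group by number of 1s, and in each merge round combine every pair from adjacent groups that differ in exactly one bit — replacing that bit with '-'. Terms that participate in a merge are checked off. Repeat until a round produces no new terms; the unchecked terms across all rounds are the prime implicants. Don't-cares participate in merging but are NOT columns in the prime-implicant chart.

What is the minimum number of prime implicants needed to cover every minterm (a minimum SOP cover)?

size-2^0 implicants → 0000(✓)  0001(✓)  0010(✓)  0100(✓)  0101(✓)  1001(✓)  1010(✓)  1101(✓)  1110(✓)  1111(✓)
size-2^1 implicants → -001(✓)  -010  -101(✓)  0-00(✓)  0-01(✓)  00-0  000-(✓)  010-(✓)  1-01(✓)  1-10  11-1  111-
size-2^2 implicants → --01  0-0-
Unchecked terms (primes): --01, -010, 0-0-, 00-0, 1-10, 11-1, 111-
Minterm coverage:
  m0 ⊆ 0-0-,00-0
  m1 ⊆ --01,0-0-
  m2 ⊆ -010,00-0
  m4 ⊆ 0-0- [E]
  m5 ⊆ --01,0-0-
  m9 ⊆ --01 [E]
  m10 ⊆ -010,1-10
  m13 ⊆ --01,11-1
  m14 ⊆ 1-10,111-
E = {--01, 0-0-}
Petrick residual → -010, 1-10
Cover = c'd + b'cd' + a'c' + acd'  |cover|=4

4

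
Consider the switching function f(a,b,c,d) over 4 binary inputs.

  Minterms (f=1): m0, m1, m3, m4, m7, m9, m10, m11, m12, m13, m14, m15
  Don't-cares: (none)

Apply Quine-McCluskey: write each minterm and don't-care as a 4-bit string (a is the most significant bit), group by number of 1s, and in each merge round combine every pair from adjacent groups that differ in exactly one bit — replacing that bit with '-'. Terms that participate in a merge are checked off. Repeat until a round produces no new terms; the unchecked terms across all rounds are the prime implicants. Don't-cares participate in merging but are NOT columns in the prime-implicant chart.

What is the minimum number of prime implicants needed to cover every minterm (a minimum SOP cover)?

5

Round 0: 0000✓ 0001✓ 0011✓ 0100✓ 0111✓ 1001✓ 1010✓ 1011✓ 1100✓ 1101✓ 1110✓ 1111✓
Round 1: -001✓ -011✓ -100 -111✓ 0-00 0-11✓ 00-1✓ 000- 1-01✓ 1-10✓ 1-11✓ 10-1✓ 101-✓ 11-0✓ 11-1✓ 110-✓ 111-✓
Round 2: --11 -0-1 1--1 1-1- 11--
PIs = {--11, -0-1, -100, 0-00, 000-, 1--1, 1-1-, 11--}
Coverage chart:
  m0: 0-00,000-
  m1: -0-1,000-
  m3: --11,-0-1
  m4: -100,0-00
  m7: --11 ←essential
  m9: -0-1,1--1
  m10: 1-1- ←essential
  m11: --11,-0-1,1--1,1-1-
  m12: -100,11--
  m13: 1--1,11--
  m14: 1-1-,11--
  m15: --11,1--1,1-1-,11--
Essential: --11, 1-1-
Petrick residual → -0-1, 0-00, 11--
Min cover (5 terms): cd + b'd + a'c'd' + ac + ab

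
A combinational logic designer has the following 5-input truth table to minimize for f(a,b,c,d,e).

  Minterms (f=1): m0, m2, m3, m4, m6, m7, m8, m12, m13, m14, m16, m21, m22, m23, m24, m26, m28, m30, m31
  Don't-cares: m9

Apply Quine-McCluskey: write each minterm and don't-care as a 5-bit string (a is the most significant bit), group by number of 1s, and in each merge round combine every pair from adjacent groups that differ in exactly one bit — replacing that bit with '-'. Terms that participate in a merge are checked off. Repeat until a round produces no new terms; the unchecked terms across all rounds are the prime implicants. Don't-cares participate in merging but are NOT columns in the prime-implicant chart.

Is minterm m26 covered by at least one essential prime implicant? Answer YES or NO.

size-2^0 implicants → 00000(✓)  00010(✓)  00011(✓)  00100(✓)  00110(✓)  00111(✓)  01000(✓)  01001(✓)  01100(✓)  01101(✓)  01110(✓)  10000(✓)  10101(✓)  10110(✓)  10111(✓)  11000(✓)  11010(✓)  11100(✓)  11110(✓)  11111(✓)
size-2^1 implicants → -0000(✓)  -0110(✓)  -0111(✓)  -1000(✓)  -1100(✓)  -1110(✓)  0-000(✓)  0-100(✓)  0-110(✓)  00-00(✓)  00-10(✓)  00-11(✓)  000-0(✓)  0001-(✓)  001-0(✓)  0011-(✓)  01-00(✓)  01-01(✓)  0100-(✓)  011-0(✓)  0110-(✓)  1-000(✓)  1-110(✓)  1-111(✓)  101-1  1011-(✓)  11-00(✓)  11-10(✓)  110-0(✓)  111-0(✓)  1111-(✓)
size-2^2 implicants → --000  --110  -011-  -1-00  -11-0  0--00  0-1-0  00--0  00-1-  01-0-  1-11-  11--0
Unchecked terms (primes): --000, --110, -011-, -1-00, -11-0, 0--00, 0-1-0, 00--0, 00-1-, 01-0-, 1-11-, 101-1, 11--0
Minterm coverage:
  m0 ⊆ --000,0--00,00--0
  m2 ⊆ 00--0,00-1-
  m3 ⊆ 00-1- [E]
  m4 ⊆ 0--00,0-1-0,00--0
  m6 ⊆ --110,-011-,0-1-0,00--0,00-1-
  m7 ⊆ -011-,00-1-
  m8 ⊆ --000,-1-00,0--00,01-0-
  m12 ⊆ -1-00,-11-0,0--00,0-1-0,01-0-
  m13 ⊆ 01-0- [E]
  m14 ⊆ --110,-11-0,0-1-0
  m16 ⊆ --000 [E]
  m21 ⊆ 101-1 [E]
  m22 ⊆ --110,-011-,1-11-
  m23 ⊆ -011-,1-11-,101-1
  m24 ⊆ --000,-1-00,11--0
  m26 ⊆ 11--0 [E]
  m28 ⊆ -1-00,-11-0,11--0
  m30 ⊆ --110,-11-0,1-11-,11--0
  m31 ⊆ 1-11- [E]
E = {--000, 00-1-, 01-0-, 1-11-, 101-1, 11--0}

YES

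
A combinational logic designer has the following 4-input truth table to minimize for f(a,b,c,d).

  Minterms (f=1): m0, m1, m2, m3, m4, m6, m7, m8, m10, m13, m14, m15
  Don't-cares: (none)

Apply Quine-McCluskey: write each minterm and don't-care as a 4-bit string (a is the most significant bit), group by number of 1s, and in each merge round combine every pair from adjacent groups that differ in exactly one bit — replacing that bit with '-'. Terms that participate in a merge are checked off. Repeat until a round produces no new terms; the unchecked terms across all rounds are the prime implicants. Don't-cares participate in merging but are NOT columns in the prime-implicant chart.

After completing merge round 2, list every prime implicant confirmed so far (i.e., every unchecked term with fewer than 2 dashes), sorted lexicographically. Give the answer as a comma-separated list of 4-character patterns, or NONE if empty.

Round 0: 0000✓ 0001✓ 0010✓ 0011✓ 0100✓ 0110✓ 0111✓ 1000✓ 1010✓ 1101✓ 1110✓ 1111✓
Round 1: -000✓ -010✓ -110✓ -111✓ 0-00✓ 0-10✓ 0-11✓ 00-0✓ 00-1✓ 000-✓ 001-✓ 01-0✓ 011-✓ 1-10✓ 10-0✓ 11-1 111-✓
Round 2: --10 -0-0 -11- 0--0 0-1- 00--
PIs = {--10, -0-0, -11-, 0--0, 0-1-, 00--, 11-1}

11-1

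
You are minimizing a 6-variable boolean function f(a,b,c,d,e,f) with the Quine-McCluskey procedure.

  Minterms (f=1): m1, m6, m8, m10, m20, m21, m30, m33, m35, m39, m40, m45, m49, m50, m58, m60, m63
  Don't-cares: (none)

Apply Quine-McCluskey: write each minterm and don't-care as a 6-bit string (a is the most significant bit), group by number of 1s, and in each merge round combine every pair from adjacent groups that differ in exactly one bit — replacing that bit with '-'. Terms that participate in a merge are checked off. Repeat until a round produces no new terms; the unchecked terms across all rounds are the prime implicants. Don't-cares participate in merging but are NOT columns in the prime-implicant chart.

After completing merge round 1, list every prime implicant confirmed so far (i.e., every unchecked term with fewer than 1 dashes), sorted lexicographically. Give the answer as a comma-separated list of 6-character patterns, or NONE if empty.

000110, 011110, 101101, 111100, 111111

[col 0] 000001*, 000110, 001000*, 001010*, 010100*, 010101*, 011110, 100001*, 100011*, 100111*, 101000*, 101101, 110001*, 110010*, 111010*, 111100, 111111
[col 1] -00001, -01000, 0010-0, 01010-, 1-0001, 100-11, 1000-1, 11-010
Prime implicants: -00001, -01000, 000110, 0010-0, 01010-, 011110, 1-0001, 100-11, 1000-1, 101101, 11-010, 111100, 111111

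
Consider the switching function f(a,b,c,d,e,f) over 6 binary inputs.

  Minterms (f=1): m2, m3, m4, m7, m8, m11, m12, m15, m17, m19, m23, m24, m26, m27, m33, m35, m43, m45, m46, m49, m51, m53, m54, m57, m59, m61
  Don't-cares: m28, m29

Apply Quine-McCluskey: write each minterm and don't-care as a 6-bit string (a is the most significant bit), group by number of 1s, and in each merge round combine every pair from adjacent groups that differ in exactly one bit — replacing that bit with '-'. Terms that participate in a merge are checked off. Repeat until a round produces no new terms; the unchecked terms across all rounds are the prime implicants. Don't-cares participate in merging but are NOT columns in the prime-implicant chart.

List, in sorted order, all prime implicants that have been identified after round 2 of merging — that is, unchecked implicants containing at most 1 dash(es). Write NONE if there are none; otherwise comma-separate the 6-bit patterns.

-11101, 00-100, 00001-, 0110-0, 01101-, 01110-, 1-1101, 101110, 110110

[col 0] 000010*, 000011*, 000100*, 000111*, 001000*, 001011*, 001100*, 001111*, 010001*, 010011*, 010111*, 011000*, 011010*, 011011*, 011100*, 011101*, 100001*, 100011*, 101011*, 101101*, 101110, 110001*, 110011*, 110101*, 110110, 111001*, 111011*, 111101*
[col 1] -00011*, -01011*, -10001*, -10011*, -11011*, -11101, 0-0011*, 0-0111*, 0-1000*, 0-1011*, 0-1100*, 00-011*, 00-100, 00-111*, 000-11*, 00001-, 001-00*, 001-11*, 01-011*, 010-11*, 0100-1*, 011-00*, 0110-0, 01101-, 01110-, 1-0001*, 1-0011*, 1-1011*, 1-1101, 10-011*, 1000-1*, 11-001*, 11-011*, 11-101*, 110-01*, 1100-1*, 111-01*, 1110-1*
[col 2] --0011*, --1011*, -0-011*, -1-011*, -100-1, 0--011*, 0-0-11, 0-1-00, 00--11, 1--011*, 1-00-1, 11--01, 11-0-1
[col 3] ---011
Prime implicants: ---011, -100-1, -11101, 0-0-11, 0-1-00, 00--11, 00-100, 00001-, 0110-0, 01101-, 01110-, 1-00-1, 1-1101, 101110, 11--01, 11-0-1, 110110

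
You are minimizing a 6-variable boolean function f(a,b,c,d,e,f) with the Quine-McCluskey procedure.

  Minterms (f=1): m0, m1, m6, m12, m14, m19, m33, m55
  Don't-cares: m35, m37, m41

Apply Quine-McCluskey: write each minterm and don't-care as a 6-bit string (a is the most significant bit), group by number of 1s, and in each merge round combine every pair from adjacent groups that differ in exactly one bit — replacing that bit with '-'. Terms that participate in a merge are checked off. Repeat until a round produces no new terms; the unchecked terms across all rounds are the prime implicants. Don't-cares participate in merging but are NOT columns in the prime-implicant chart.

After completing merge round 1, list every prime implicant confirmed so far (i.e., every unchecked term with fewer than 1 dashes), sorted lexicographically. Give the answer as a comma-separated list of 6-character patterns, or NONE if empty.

010011, 110111

size-2^0 implicants → 000000(✓)  000001(✓)  000110(✓)  001100(✓)  001110(✓)  010011  100001(✓)  100011(✓)  100101(✓)  101001(✓)  110111
size-2^1 implicants → -00001  00-110  00000-  0011-0  10-001  100-01  1000-1
Unchecked terms (primes): -00001, 00-110, 00000-, 0011-0, 010011, 10-001, 100-01, 1000-1, 110111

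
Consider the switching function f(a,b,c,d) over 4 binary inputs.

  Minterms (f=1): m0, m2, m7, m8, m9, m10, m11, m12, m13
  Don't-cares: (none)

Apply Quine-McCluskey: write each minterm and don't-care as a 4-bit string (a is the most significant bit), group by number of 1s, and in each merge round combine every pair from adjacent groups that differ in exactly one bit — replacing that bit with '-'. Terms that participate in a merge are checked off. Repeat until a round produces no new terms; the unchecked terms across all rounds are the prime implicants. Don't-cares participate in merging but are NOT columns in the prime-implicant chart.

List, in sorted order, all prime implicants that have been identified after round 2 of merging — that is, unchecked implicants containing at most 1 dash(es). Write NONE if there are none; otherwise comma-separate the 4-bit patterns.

0111

[col 0] 0000*, 0010*, 0111, 1000*, 1001*, 1010*, 1011*, 1100*, 1101*
[col 1] -000*, -010*, 00-0*, 1-00*, 1-01*, 10-0*, 10-1*, 100-*, 101-*, 110-*
[col 2] -0-0, 1-0-, 10--
Prime implicants: -0-0, 0111, 1-0-, 10--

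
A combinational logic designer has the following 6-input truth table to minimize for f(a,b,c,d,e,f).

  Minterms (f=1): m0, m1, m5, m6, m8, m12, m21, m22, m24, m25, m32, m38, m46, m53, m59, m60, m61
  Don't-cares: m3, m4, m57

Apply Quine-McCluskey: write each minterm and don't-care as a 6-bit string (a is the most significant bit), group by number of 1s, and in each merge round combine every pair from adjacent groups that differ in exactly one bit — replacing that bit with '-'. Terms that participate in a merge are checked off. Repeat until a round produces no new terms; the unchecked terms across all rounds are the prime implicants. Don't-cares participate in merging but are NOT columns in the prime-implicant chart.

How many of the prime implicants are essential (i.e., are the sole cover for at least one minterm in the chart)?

6

Round 0: 000000✓ 000001✓ 000011✓ 000100✓ 000101✓ 000110✓ 001000✓ 001100✓ 010101✓ 010110✓ 011000✓ 011001✓ 100000✓ 100110✓ 101110✓ 110101✓ 111001✓ 111011✓ 111100✓ 111101✓
Round 1: -00000 -00110 -10101 -11001 0-0101 0-0110 0-1000 00-000✓ 00-100✓ 000-00✓ 000-01✓ 0000-1 00000-✓ 0001-0 00010-✓ 001-00✓ 01100- 10-110 11-101 111-01 1110-1 11110-
Round 2: 00--00 000-0-
PIs = {-00000, -00110, -10101, -11001, 0-0101, 0-0110, 0-1000, 00--00, 000-0-, 0000-1, 0001-0, 01100-, 10-110, 11-101, 111-01, 1110-1, 11110-}
Coverage chart:
  m0: -00000,00--00,000-0-
  m1: 000-0-,0000-1
  m5: 0-0101,000-0-
  m6: -00110,0-0110,0001-0
  m8: 0-1000,00--00
  m12: 00--00 ←essential
  m21: -10101,0-0101
  m22: 0-0110 ←essential
  m24: 0-1000,01100-
  m25: -11001,01100-
  m32: -00000 ←essential
  m38: -00110,10-110
  m46: 10-110 ←essential
  m53: -10101,11-101
  m59: 1110-1 ←essential
  m60: 11110- ←essential
  m61: 11-101,111-01,11110-
Essential: -00000, 0-0110, 00--00, 10-110, 1110-1, 11110-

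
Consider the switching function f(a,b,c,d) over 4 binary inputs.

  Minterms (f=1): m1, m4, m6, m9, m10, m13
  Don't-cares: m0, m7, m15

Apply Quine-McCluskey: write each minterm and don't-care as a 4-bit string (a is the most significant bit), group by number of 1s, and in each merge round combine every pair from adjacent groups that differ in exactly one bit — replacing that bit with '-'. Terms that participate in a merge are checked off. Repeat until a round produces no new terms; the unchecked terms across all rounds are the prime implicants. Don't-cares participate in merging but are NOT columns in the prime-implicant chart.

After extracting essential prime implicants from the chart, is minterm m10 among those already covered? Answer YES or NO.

Round 0: 0000✓ 0001✓ 0100✓ 0110✓ 0111✓ 1001✓ 1010 1101✓ 1111✓
Round 1: -001 -111 0-00 000- 01-0 011- 1-01 11-1
PIs = {-001, -111, 0-00, 000-, 01-0, 011-, 1-01, 1010, 11-1}
Coverage chart:
  m1: -001,000-
  m4: 0-00,01-0
  m6: 01-0,011-
  m9: -001,1-01
  m10: 1010 ←essential
  m13: 1-01,11-1
Essential: 1010

YES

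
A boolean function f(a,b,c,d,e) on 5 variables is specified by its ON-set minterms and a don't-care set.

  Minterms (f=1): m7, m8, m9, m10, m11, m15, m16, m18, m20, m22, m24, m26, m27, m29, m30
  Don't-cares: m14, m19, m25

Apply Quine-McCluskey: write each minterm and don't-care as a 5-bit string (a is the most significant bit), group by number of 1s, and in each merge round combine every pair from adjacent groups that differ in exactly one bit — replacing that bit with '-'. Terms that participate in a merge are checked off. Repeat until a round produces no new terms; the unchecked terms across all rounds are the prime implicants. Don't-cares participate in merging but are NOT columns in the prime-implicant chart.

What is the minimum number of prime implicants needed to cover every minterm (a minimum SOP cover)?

Round 0: 00111✓ 01000✓ 01001✓ 01010✓ 01011✓ 01110✓ 01111✓ 10000✓ 10010✓ 10011✓ 10100✓ 10110✓ 11000✓ 11001✓ 11010✓ 11011✓ 11101✓ 11110✓
Round 1: -1000✓ -1001✓ -1010✓ -1011✓ -1110✓ 0-111 01-10✓ 01-11✓ 010-0✓ 010-1✓ 0100-✓ 0101-✓ 0111-✓ 1-000✓ 1-010✓ 1-011✓ 1-110✓ 10-00✓ 10-10✓ 100-0✓ 1001-✓ 101-0✓ 11-01 11-10✓ 110-0✓ 110-1✓ 1100-✓ 1101-✓
Round 2: -1-10 -10-0✓ -10-1✓ -100-✓ -101-✓ 01-1- 010--✓ 1--10 1-0-0 1-01- 10--0 110--✓
Round 3: -10--
PIs = {-1-10, -10--, 0-111, 01-1-, 1--10, 1-0-0, 1-01-, 10--0, 11-01}
Coverage chart:
  m7: 0-111 ←essential
  m8: -10-- ←essential
  m9: -10-- ←essential
  m10: -1-10,-10--,01-1-
  m11: -10--,01-1-
  m15: 0-111,01-1-
  m16: 1-0-0,10--0
  m18: 1--10,1-0-0,1-01-,10--0
  m20: 10--0 ←essential
  m22: 1--10,10--0
  m24: -10--,1-0-0
  m26: -1-10,-10--,1--10,1-0-0,1-01-
  m27: -10--,1-01-
  m29: 11-01 ←essential
  m30: -1-10,1--10
Essential: -10--, 0-111, 10--0, 11-01
Petrick residual → -1-10
Min cover (5 terms): bde' + bc' + a'cde + ab'e' + abd'e

5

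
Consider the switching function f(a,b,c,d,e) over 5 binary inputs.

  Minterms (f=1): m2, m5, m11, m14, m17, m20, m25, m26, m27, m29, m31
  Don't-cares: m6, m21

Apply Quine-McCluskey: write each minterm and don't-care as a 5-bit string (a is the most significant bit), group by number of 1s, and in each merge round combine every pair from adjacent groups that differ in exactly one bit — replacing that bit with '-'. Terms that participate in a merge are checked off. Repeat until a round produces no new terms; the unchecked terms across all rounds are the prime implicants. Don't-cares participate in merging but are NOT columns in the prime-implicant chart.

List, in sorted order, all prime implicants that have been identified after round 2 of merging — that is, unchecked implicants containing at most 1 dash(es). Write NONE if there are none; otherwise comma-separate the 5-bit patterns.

-0101, -1011, 0-110, 00-10, 1010-, 1101-

Round 0: 00010✓ 00101✓ 00110✓ 01011✓ 01110✓ 10001✓ 10100✓ 10101✓ 11001✓ 11010✓ 11011✓ 11101✓ 11111✓
Round 1: -0101 -1011 0-110 00-10 1-001✓ 1-101✓ 10-01✓ 1010- 11-01✓ 11-11✓ 110-1✓ 1101- 111-1✓
Round 2: 1--01 11--1
PIs = {-0101, -1011, 0-110, 00-10, 1--01, 1010-, 11--1, 1101-}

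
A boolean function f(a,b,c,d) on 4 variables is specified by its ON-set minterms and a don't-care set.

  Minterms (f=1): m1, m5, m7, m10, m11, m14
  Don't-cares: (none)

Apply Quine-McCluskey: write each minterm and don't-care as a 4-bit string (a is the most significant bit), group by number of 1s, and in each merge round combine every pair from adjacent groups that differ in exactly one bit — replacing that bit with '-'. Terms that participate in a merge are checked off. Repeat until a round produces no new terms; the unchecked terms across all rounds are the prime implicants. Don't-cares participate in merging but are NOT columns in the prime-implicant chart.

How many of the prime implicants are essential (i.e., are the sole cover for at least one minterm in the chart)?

4

[col 0] 0001*, 0101*, 0111*, 1010*, 1011*, 1110*
[col 1] 0-01, 01-1, 1-10, 101-
Prime implicants: 0-01, 01-1, 1-10, 101-
PI chart (minterm → PIs covering it):
  1 | 0-01  (sole → essential)
  5 | 0-01,01-1
  7 | 01-1  (sole → essential)
  10 | 1-10,101-
  11 | 101-  (sole → essential)
  14 | 1-10  (sole → essential)
Essential prime implicants: 0-01, 01-1, 1-10, 101-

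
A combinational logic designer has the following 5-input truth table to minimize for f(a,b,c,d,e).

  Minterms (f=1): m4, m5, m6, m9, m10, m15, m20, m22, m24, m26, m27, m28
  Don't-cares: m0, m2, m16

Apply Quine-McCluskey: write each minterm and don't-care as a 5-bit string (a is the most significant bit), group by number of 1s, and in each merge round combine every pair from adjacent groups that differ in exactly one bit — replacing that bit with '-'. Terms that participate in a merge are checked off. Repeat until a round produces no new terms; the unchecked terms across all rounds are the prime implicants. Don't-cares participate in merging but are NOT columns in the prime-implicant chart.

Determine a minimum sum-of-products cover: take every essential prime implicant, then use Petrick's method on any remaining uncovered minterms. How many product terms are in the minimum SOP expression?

7

size-2^0 implicants → 00000(✓)  00010(✓)  00100(✓)  00101(✓)  00110(✓)  01001  01010(✓)  01111  10000(✓)  10100(✓)  10110(✓)  11000(✓)  11010(✓)  11011(✓)  11100(✓)
size-2^1 implicants → -0000(✓)  -0100(✓)  -0110(✓)  -1010  0-010  00-00(✓)  00-10(✓)  000-0(✓)  001-0(✓)  0010-  1-000(✓)  1-100(✓)  10-00(✓)  101-0(✓)  11-00(✓)  110-0  1101-
size-2^2 implicants → -0-00  -01-0  00--0  1--00
Unchecked terms (primes): -0-00, -01-0, -1010, 0-010, 00--0, 0010-, 01001, 01111, 1--00, 110-0, 1101-
Minterm coverage:
  m4 ⊆ -0-00,-01-0,00--0,0010-
  m5 ⊆ 0010- [E]
  m6 ⊆ -01-0,00--0
  m9 ⊆ 01001 [E]
  m10 ⊆ -1010,0-010
  m15 ⊆ 01111 [E]
  m20 ⊆ -0-00,-01-0,1--00
  m22 ⊆ -01-0 [E]
  m24 ⊆ 1--00,110-0
  m26 ⊆ -1010,110-0,1101-
  m27 ⊆ 1101- [E]
  m28 ⊆ 1--00 [E]
E = {-01-0, 0010-, 01001, 01111, 1--00, 1101-}
Petrick residual → -1010
Cover = b'ce' + bc'de' + a'b'cd' + a'bc'd'e + a'bcde + ad'e' + abc'd  |cover|=7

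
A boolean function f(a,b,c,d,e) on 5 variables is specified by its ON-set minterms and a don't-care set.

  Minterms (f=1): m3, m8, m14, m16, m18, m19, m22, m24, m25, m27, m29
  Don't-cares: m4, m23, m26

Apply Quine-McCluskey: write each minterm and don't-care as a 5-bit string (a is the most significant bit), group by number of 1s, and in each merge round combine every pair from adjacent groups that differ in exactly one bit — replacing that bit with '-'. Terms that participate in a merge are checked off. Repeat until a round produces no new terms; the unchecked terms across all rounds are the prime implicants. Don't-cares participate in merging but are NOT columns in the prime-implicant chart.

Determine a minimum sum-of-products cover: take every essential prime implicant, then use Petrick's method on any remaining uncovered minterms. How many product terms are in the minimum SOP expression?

size-2^0 implicants → 00011(✓)  00100  01000(✓)  01110  10000(✓)  10010(✓)  10011(✓)  10110(✓)  10111(✓)  11000(✓)  11001(✓)  11010(✓)  11011(✓)  11101(✓)
size-2^1 implicants → -0011  -1000  1-000(✓)  1-010(✓)  1-011(✓)  10-10(✓)  10-11(✓)  100-0(✓)  1001-(✓)  1011-(✓)  11-01  110-0(✓)  110-1(✓)  1100-(✓)  1101-(✓)
size-2^2 implicants → 1-0-0  1-01-  10-1-  110--
Unchecked terms (primes): -0011, -1000, 00100, 01110, 1-0-0, 1-01-, 10-1-, 11-01, 110--
Minterm coverage:
  m3 ⊆ -0011 [E]
  m8 ⊆ -1000 [E]
  m14 ⊆ 01110 [E]
  m16 ⊆ 1-0-0 [E]
  m18 ⊆ 1-0-0,1-01-,10-1-
  m19 ⊆ -0011,1-01-,10-1-
  m22 ⊆ 10-1- [E]
  m24 ⊆ -1000,1-0-0,110--
  m25 ⊆ 11-01,110--
  m27 ⊆ 1-01-,110--
  m29 ⊆ 11-01 [E]
E = {-0011, -1000, 01110, 1-0-0, 10-1-, 11-01}
Petrick residual → 1-01-
Cover = b'c'de + bc'd'e' + a'bcde' + ac'e' + ac'd + ab'd + abd'e  |cover|=7

7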